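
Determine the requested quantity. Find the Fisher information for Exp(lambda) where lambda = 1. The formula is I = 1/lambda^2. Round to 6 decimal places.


Fisher information for exponential: I(lambda) = 1/lambda^2.
lambda = 1, lambda^2 = 1.
I = 1/1 = 1.000000

1.000000


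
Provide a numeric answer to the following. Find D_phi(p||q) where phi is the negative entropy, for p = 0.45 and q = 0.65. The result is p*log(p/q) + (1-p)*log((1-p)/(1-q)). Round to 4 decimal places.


Bregman divergence with negative entropy generator:
D = p*log(p/q) + (1-p)*log((1-p)/(1-q)).
p = 0.45, q = 0.65.
p*log(p/q) = 0.45*log(0.45/0.65) = -0.165476.
(1-p)*log((1-p)/(1-q)) = 0.55*log(0.55/0.35) = 0.248592.
D = -0.165476 + 0.248592 = 0.0831

0.0831


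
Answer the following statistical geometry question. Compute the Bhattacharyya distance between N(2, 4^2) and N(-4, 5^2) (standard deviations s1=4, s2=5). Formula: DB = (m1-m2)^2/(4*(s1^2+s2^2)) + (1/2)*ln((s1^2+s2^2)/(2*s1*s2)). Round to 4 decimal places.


Bhattacharyya distance between two Gaussians:
DB = (m1-m2)^2/(4*(s1^2+s2^2)) + (1/2)*ln((s1^2+s2^2)/(2*s1*s2)).
(m1-m2)^2 = (6)^2 = 36.
s1^2+s2^2 = 16 + 25 = 41.
term1 = 36/164 = 0.219512.
term2 = 0.5*ln(41/40.0) = 0.012346.
DB = 0.219512 + 0.012346 = 0.2319

0.2319


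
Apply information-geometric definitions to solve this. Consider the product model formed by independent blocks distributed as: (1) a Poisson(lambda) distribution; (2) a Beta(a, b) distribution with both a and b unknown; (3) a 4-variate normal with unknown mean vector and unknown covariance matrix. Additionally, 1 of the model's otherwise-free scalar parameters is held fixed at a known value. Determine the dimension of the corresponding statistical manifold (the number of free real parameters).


The dimension of a statistical manifold equals the number of free
(independent) real parameters of the model. For a product of independent
blocks the parameter counts add.
- Poisson (lambda): 1.
- Beta (a, b): 2.
- 4-variate normal: 4 (mean) + 4*5/2 = 10 (symmetric covariance) = 14.
Total = 1 + 2 + 14 = 17.
1 parameter(s) fixed at known values: 17 - 1 = 16.
Dimension = 16

16


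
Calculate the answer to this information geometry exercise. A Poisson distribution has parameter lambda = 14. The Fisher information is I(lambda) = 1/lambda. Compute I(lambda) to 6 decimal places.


Fisher information for Poisson: I(lambda) = 1/lambda.
lambda = 14.
I(lambda) = 1/14 = 0.071429

0.071429


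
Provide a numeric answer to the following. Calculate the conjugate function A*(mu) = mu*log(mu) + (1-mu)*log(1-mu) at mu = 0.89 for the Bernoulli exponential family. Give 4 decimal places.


Legendre transform for Bernoulli:
A*(mu) = mu*log(mu) + (1-mu)*log(1-mu).
mu = 0.89, 1-mu = 0.11.
mu*log(mu) = 0.89*log(0.89) = -0.103715.
(1-mu)*log(1-mu) = 0.11*log(0.11) = -0.2428.
A* = -0.103715 + -0.2428 = -0.3465

-0.3465


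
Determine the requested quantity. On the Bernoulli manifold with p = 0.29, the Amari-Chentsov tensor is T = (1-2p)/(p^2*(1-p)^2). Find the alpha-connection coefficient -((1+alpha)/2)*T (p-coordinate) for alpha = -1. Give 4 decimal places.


Skewness (Amari-Chentsov) tensor: T = (1-2p)/(p^2*(1-p)^2).
p = 0.29, 1-2p = 0.42, p^2 = 0.0841, (1-p)^2 = 0.5041.
T = 0.42/(0.0841 * 0.5041) = 9.906873.
In the p-coordinate, Gamma^(alpha) = Gamma^(0) - (alpha/2)*T with Gamma^(0) = (1/2)*g'(p) = -T/2,
so Gamma^(alpha) = -((1+alpha)/2)*T.
alpha = -1, -(1+alpha)/2 = 0.0.
Gamma = 0.0 * 9.906873 = 0.0000

0.0000


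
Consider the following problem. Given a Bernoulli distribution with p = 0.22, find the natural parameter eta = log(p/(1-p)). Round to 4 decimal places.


Natural parameter for Bernoulli: eta = log(p/(1-p)).
p = 0.22, 1-p = 0.78.
p/(1-p) = 0.282051.
eta = log(0.282051) = -1.2657

-1.2657


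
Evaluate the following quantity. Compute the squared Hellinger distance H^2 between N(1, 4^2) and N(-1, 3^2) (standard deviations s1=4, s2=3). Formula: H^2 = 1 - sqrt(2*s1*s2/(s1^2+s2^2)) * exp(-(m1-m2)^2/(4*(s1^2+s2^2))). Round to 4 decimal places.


Squared Hellinger distance for Gaussians:
H^2 = 1 - sqrt(2*s1*s2/(s1^2+s2^2)) * exp(-(m1-m2)^2/(4*(s1^2+s2^2))).
s1^2 = 16, s2^2 = 9, s1^2+s2^2 = 25.
sqrt(2*4*3/(25)) = 0.979796.
(m1-m2)^2 = (2)^2 = 4.
exp(-4/(4*25)) = exp(-0.04) = 0.960789.
H^2 = 1 - 0.979796*0.960789 = 0.0586

0.0586


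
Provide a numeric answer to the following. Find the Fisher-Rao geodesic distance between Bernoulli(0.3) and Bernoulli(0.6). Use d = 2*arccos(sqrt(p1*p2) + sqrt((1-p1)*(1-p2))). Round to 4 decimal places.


Geodesic distance on Bernoulli manifold:
d(p1,p2) = 2*arccos(sqrt(p1*p2) + sqrt((1-p1)*(1-p2))).
sqrt(p1*p2) = sqrt(0.3*0.6) = 0.424264.
sqrt((1-p1)*(1-p2)) = sqrt(0.7*0.4) = 0.52915.
arg = 0.424264 + 0.52915 = 0.953414.
d = 2*arccos(0.953414) = 0.6129

0.6129


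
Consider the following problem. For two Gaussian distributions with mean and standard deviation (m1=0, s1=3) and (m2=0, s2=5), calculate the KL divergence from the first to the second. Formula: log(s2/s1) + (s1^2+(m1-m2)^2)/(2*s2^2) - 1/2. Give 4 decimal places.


KL divergence between normal distributions:
KL = log(s2/s1) + (s1^2 + (m1-m2)^2)/(2*s2^2) - 1/2.
log(5/3) = 0.510826.
(3^2 + (0-0)^2)/(2*5^2) = (9 + 0)/50 = 0.18.
KL = 0.510826 + 0.18 - 0.5 = 0.1908

0.1908


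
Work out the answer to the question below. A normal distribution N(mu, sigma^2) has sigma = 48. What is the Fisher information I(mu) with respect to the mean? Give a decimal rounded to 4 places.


The Fisher information for the mean of a normal distribution is I(mu) = 1/sigma^2.
sigma = 48, so sigma^2 = 2304.
I(mu) = 1/2304 = 0.0004

0.0004


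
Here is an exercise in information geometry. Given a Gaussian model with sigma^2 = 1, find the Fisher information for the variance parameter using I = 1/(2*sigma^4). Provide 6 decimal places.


Fisher information for variance: I(sigma^2) = 1/(2*sigma^4).
sigma^2 = 1, so sigma^4 = 1.
I = 1/(2*1) = 1/2 = 0.500000

0.500000


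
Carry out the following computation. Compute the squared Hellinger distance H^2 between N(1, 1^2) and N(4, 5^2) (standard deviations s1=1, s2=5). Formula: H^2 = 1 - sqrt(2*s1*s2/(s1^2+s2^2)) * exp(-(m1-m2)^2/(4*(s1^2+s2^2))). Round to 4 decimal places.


Squared Hellinger distance for Gaussians:
H^2 = 1 - sqrt(2*s1*s2/(s1^2+s2^2)) * exp(-(m1-m2)^2/(4*(s1^2+s2^2))).
s1^2 = 1, s2^2 = 25, s1^2+s2^2 = 26.
sqrt(2*1*5/(26)) = 0.620174.
(m1-m2)^2 = (-3)^2 = 9.
exp(-9/(4*26)) = exp(-0.086538) = 0.9171.
H^2 = 1 - 0.620174*0.9171 = 0.4312

0.4312


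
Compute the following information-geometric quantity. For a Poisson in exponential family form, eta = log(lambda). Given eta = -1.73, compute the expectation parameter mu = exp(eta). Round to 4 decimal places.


Expectation parameter for Poisson exponential family:
mu = exp(eta).
eta = -1.73.
mu = exp(-1.73) = 0.1773

0.1773


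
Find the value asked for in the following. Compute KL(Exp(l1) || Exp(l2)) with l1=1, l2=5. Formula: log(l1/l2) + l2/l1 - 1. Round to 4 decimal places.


KL divergence for exponential family:
KL = log(l1/l2) + l2/l1 - 1.
log(1/5) = -1.609438.
5/1 = 5.0.
KL = -1.609438 + 5.0 - 1 = 2.3906

2.3906


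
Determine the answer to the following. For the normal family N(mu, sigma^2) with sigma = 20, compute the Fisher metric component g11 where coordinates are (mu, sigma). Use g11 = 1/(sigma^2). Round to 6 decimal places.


For the 2-parameter normal family, the Fisher metric has:
  g11 = 1/sigma^2, g22 = 2/sigma^2.
sigma = 20, sigma^2 = 400.
g11 = 0.002500

0.002500


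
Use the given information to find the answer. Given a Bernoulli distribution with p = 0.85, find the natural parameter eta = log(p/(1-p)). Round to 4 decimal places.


Natural parameter for Bernoulli: eta = log(p/(1-p)).
p = 0.85, 1-p = 0.15.
p/(1-p) = 5.666667.
eta = log(5.666667) = 1.7346

1.7346


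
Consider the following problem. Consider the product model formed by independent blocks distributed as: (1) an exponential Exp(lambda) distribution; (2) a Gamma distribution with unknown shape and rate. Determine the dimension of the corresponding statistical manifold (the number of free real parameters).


The dimension of a statistical manifold equals the number of free
(independent) real parameters of the model. For a product of independent
blocks the parameter counts add.
- exponential (lambda): 1.
- Gamma (shape, rate): 2.
Total = 1 + 2 = 3.
Dimension = 3

3


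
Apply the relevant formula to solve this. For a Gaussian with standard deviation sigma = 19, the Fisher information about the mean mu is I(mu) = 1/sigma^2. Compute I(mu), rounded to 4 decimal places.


The Fisher information for the mean of a normal distribution is I(mu) = 1/sigma^2.
sigma = 19, so sigma^2 = 361.
I(mu) = 1/361 = 0.0028

0.0028


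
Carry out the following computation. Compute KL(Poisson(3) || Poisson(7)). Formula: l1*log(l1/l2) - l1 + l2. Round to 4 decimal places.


KL divergence for Poisson:
KL = l1*log(l1/l2) - l1 + l2.
l1 = 3, l2 = 7.
log(3/7) = -0.847298.
l1*log(l1/l2) = 3 * -0.847298 = -2.541894.
KL = -2.541894 - 3 + 7 = 1.4581

1.4581


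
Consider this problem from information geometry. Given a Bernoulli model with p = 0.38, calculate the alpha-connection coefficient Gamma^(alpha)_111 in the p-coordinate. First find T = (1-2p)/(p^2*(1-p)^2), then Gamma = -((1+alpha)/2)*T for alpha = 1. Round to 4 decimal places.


Skewness (Amari-Chentsov) tensor: T = (1-2p)/(p^2*(1-p)^2).
p = 0.38, 1-2p = 0.24, p^2 = 0.1444, (1-p)^2 = 0.3844.
T = 0.24/(0.1444 * 0.3844) = 4.323751.
In the p-coordinate, Gamma^(alpha) = Gamma^(0) - (alpha/2)*T with Gamma^(0) = (1/2)*g'(p) = -T/2,
so Gamma^(alpha) = -((1+alpha)/2)*T.
alpha = 1, -(1+alpha)/2 = -1.0.
Gamma = -1.0 * 4.323751 = -4.3238

-4.3238


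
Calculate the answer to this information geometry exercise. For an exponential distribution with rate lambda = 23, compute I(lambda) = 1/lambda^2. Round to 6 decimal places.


Fisher information for exponential: I(lambda) = 1/lambda^2.
lambda = 23, lambda^2 = 529.
I = 1/529 = 0.001890

0.001890


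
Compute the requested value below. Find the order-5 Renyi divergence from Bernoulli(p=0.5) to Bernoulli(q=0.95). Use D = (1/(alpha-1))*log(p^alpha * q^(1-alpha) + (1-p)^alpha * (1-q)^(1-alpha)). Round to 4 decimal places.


Renyi divergence of order alpha between Bernoulli distributions:
D = (1/(alpha-1))*log(p^alpha * q^(1-alpha) + (1-p)^alpha * (1-q)^(1-alpha)).
alpha = 5, p = 0.5, q = 0.95.
p^alpha * q^(1-alpha) = 0.5^5 * 0.95^-4 = 0.038367.
(1-p)^alpha * (1-q)^(1-alpha) = 0.5^5 * 0.05^-4 = 5000.0.
sum = 0.038367 + 5000.0 = 5000.038367.
D = (1/4)*log(5000.038367) = 2.1293

2.1293


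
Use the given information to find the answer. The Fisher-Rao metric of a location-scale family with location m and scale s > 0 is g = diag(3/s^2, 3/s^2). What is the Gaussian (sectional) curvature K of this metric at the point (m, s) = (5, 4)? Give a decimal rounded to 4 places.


The metric has the form g = (A dm^2 + B ds^2)/s^2 with A = 3, B = 3.
Substitute u = sqrt(A/B)*m: g = B*(du^2 + ds^2)/s^2, i.e. B times the
Poincare upper half-plane metric, which has constant Gaussian curvature -1.
Scaling a 2D metric by a constant c divides the Gaussian curvature by c,
so K = -1/B = -1/(3) = -0.3333 everywhere (the point (m, s) = (5, 4) is irrelevant:
the curvature is constant).
The requested Gaussian curvature is K = -0.3333.

-0.3333


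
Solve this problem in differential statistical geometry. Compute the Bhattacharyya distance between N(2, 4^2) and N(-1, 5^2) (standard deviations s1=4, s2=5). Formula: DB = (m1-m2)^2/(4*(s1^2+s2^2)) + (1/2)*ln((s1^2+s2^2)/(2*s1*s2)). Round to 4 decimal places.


Bhattacharyya distance between two Gaussians:
DB = (m1-m2)^2/(4*(s1^2+s2^2)) + (1/2)*ln((s1^2+s2^2)/(2*s1*s2)).
(m1-m2)^2 = (3)^2 = 9.
s1^2+s2^2 = 16 + 25 = 41.
term1 = 9/164 = 0.054878.
term2 = 0.5*ln(41/40.0) = 0.012346.
DB = 0.054878 + 0.012346 = 0.0672

0.0672


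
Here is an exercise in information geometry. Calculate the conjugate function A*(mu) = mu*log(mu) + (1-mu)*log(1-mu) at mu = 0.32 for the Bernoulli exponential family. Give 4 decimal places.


Legendre transform for Bernoulli:
A*(mu) = mu*log(mu) + (1-mu)*log(1-mu).
mu = 0.32, 1-mu = 0.68.
mu*log(mu) = 0.32*log(0.32) = -0.364619.
(1-mu)*log(1-mu) = 0.68*log(0.68) = -0.26225.
A* = -0.364619 + -0.26225 = -0.6269

-0.6269


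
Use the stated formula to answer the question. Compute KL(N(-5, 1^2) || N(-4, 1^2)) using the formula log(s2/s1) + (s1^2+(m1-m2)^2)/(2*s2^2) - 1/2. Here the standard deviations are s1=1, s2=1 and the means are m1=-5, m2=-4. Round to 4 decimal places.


KL divergence between normal distributions:
KL = log(s2/s1) + (s1^2 + (m1-m2)^2)/(2*s2^2) - 1/2.
log(1/1) = 0.0.
(1^2 + (-5--4)^2)/(2*1^2) = (1 + 1)/2 = 1.0.
KL = 0.0 + 1.0 - 0.5 = 0.5000

0.5000


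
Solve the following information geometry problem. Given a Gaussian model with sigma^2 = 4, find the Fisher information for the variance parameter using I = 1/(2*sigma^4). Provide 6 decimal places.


Fisher information for variance: I(sigma^2) = 1/(2*sigma^4).
sigma^2 = 4, so sigma^4 = 16.
I = 1/(2*16) = 1/32 = 0.031250

0.031250


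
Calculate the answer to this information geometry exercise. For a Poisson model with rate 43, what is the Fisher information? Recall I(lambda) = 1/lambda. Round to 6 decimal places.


Fisher information for Poisson: I(lambda) = 1/lambda.
lambda = 43.
I(lambda) = 1/43 = 0.023256

0.023256


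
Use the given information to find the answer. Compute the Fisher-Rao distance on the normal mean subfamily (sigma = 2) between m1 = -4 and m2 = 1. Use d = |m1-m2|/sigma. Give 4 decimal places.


On the fixed-variance normal subfamily, geodesic distance = |m1-m2|/sigma.
|-4 - 1| = 5.
sigma = 2.
d = 5/2 = 2.5000

2.5000


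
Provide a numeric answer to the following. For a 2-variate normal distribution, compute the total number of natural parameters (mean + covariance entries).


Exponential family dimension calculation:
For 2-dim MVN: mean has 2 params, covariance has 2*3/2 = 3 unique entries.
Total dim = 2 + 3 = 5.

5


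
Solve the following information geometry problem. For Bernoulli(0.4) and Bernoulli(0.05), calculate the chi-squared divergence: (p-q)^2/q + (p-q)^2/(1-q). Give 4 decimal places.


Chi-squared divergence between Bernoulli distributions:
chi^2 = (p-q)^2/q + (p-q)^2/(1-q).
p = 0.4, q = 0.05, p-q = 0.35.
(p-q)^2 = 0.1225.
term1 = 0.1225/0.05 = 2.45.
term2 = 0.1225/0.95 = 0.128947.
chi^2 = 2.45 + 0.128947 = 2.5789

2.5789


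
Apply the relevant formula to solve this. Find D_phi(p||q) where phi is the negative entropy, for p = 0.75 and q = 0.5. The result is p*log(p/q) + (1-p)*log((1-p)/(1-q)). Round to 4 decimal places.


Bregman divergence with negative entropy generator:
D = p*log(p/q) + (1-p)*log((1-p)/(1-q)).
p = 0.75, q = 0.5.
p*log(p/q) = 0.75*log(0.75/0.5) = 0.304099.
(1-p)*log((1-p)/(1-q)) = 0.25*log(0.25/0.5) = -0.173287.
D = 0.304099 + -0.173287 = 0.1308

0.1308


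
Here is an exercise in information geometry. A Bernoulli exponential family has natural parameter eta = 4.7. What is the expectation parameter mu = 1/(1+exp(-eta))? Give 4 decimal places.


Dual coordinate (expectation parameter) for Bernoulli:
mu = 1/(1+exp(-eta)).
eta = 4.7.
exp(-eta) = exp(-4.7) = 0.009095.
mu = 1/(1+0.009095) = 0.9910

0.9910


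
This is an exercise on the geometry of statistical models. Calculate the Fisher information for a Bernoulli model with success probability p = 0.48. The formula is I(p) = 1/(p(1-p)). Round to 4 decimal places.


For Bernoulli(p), Fisher information is I(p) = 1/(p*(1-p)).
p = 0.48, 1-p = 0.52.
p*(1-p) = 0.2496.
I(p) = 1/0.2496 = 4.0064

4.0064


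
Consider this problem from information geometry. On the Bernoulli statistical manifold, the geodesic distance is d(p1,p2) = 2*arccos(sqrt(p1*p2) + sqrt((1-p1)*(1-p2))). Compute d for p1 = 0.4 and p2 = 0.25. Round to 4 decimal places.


Geodesic distance on Bernoulli manifold:
d(p1,p2) = 2*arccos(sqrt(p1*p2) + sqrt((1-p1)*(1-p2))).
sqrt(p1*p2) = sqrt(0.4*0.25) = 0.316228.
sqrt((1-p1)*(1-p2)) = sqrt(0.6*0.75) = 0.67082.
arg = 0.316228 + 0.67082 = 0.987048.
d = 2*arccos(0.987048) = 0.3222

0.3222


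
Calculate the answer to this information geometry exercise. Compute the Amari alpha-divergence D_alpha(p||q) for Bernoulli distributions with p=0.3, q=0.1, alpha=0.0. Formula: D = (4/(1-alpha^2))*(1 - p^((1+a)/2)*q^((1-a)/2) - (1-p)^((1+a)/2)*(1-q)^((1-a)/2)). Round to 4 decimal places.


Amari alpha-divergence:
D = (4/(1-alpha^2))*(1 - p^((1+a)/2)*q^((1-a)/2) - (1-p)^((1+a)/2)*(1-q)^((1-a)/2)).
alpha = 0.0, p = 0.3, q = 0.1.
e1 = (1+alpha)/2 = 0.5, e2 = (1-alpha)/2 = 0.5.
t1 = p^e1 * q^e2 = 0.3^0.5 * 0.1^0.5 = 0.173205.
t2 = (1-p)^e1 * (1-q)^e2 = 0.7^0.5 * 0.9^0.5 = 0.793725.
4/(1-alpha^2) = 4.0.
D = 4.0*(1 - 0.173205 - 0.793725) = 0.1323

0.1323


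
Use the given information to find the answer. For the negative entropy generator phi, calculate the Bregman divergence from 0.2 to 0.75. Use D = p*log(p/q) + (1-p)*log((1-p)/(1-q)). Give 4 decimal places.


Bregman divergence with negative entropy generator:
D = p*log(p/q) + (1-p)*log((1-p)/(1-q)).
p = 0.2, q = 0.75.
p*log(p/q) = 0.2*log(0.2/0.75) = -0.264351.
(1-p)*log((1-p)/(1-q)) = 0.8*log(0.8/0.25) = 0.930521.
D = -0.264351 + 0.930521 = 0.6662

0.6662


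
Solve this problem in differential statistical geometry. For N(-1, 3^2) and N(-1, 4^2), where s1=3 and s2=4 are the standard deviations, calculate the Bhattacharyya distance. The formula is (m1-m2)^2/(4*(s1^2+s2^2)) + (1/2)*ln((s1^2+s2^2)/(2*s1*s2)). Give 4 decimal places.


Bhattacharyya distance between two Gaussians:
DB = (m1-m2)^2/(4*(s1^2+s2^2)) + (1/2)*ln((s1^2+s2^2)/(2*s1*s2)).
(m1-m2)^2 = (0)^2 = 0.
s1^2+s2^2 = 9 + 16 = 25.
term1 = 0/100 = 0.0.
term2 = 0.5*ln(25/24.0) = 0.020411.
DB = 0.0 + 0.020411 = 0.0204

0.0204


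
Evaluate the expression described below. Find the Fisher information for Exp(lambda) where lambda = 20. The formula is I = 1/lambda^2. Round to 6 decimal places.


Fisher information for exponential: I(lambda) = 1/lambda^2.
lambda = 20, lambda^2 = 400.
I = 1/400 = 0.002500

0.002500


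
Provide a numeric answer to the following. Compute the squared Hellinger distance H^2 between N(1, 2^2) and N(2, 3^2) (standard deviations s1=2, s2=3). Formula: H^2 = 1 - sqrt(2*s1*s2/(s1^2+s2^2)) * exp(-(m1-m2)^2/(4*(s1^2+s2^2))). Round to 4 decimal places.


Squared Hellinger distance for Gaussians:
H^2 = 1 - sqrt(2*s1*s2/(s1^2+s2^2)) * exp(-(m1-m2)^2/(4*(s1^2+s2^2))).
s1^2 = 4, s2^2 = 9, s1^2+s2^2 = 13.
sqrt(2*2*3/(13)) = 0.960769.
(m1-m2)^2 = (-1)^2 = 1.
exp(-1/(4*13)) = exp(-0.019231) = 0.980953.
H^2 = 1 - 0.960769*0.980953 = 0.0575

0.0575


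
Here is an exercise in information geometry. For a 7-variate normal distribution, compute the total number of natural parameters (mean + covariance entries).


Exponential family dimension calculation:
For 7-dim MVN: mean has 7 params, covariance has 7*8/2 = 28 unique entries.
Total dim = 7 + 28 = 35.

35


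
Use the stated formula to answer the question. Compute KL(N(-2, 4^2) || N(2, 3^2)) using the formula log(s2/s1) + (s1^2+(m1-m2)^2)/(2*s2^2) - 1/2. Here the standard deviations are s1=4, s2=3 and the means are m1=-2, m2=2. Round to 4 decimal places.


KL divergence between normal distributions:
KL = log(s2/s1) + (s1^2 + (m1-m2)^2)/(2*s2^2) - 1/2.
log(3/4) = -0.287682.
(4^2 + (-2-2)^2)/(2*3^2) = (16 + 16)/18 = 1.777778.
KL = -0.287682 + 1.777778 - 0.5 = 0.9901

0.9901


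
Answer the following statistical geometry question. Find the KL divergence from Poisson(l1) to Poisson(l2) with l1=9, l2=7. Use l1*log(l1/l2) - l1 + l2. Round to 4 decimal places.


KL divergence for Poisson:
KL = l1*log(l1/l2) - l1 + l2.
l1 = 9, l2 = 7.
log(9/7) = 0.251314.
l1*log(l1/l2) = 9 * 0.251314 = 2.26183.
KL = 2.26183 - 9 + 7 = 0.2618

0.2618


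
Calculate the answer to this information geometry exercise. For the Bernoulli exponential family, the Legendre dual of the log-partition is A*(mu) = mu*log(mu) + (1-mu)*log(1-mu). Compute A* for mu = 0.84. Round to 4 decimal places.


Legendre transform for Bernoulli:
A*(mu) = mu*log(mu) + (1-mu)*log(1-mu).
mu = 0.84, 1-mu = 0.16.
mu*log(mu) = 0.84*log(0.84) = -0.146457.
(1-mu)*log(1-mu) = 0.16*log(0.16) = -0.293213.
A* = -0.146457 + -0.293213 = -0.4397

-0.4397


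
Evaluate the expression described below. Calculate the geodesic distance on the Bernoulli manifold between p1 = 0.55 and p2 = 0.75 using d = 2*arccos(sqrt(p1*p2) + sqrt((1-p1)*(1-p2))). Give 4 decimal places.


Geodesic distance on Bernoulli manifold:
d(p1,p2) = 2*arccos(sqrt(p1*p2) + sqrt((1-p1)*(1-p2))).
sqrt(p1*p2) = sqrt(0.55*0.75) = 0.642262.
sqrt((1-p1)*(1-p2)) = sqrt(0.45*0.25) = 0.33541.
arg = 0.642262 + 0.33541 = 0.977672.
d = 2*arccos(0.977672) = 0.4234

0.4234


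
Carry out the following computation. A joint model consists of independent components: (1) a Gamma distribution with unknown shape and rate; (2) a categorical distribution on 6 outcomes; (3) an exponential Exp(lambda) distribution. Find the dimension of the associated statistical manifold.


The dimension of a statistical manifold equals the number of free
(independent) real parameters of the model. For a product of independent
blocks the parameter counts add.
- Gamma (shape, rate): 2.
- categorical on 6 outcomes (probabilities sum to 1): 6-1 = 5.
- exponential (lambda): 1.
Total = 2 + 5 + 1 = 8.
Dimension = 8

8


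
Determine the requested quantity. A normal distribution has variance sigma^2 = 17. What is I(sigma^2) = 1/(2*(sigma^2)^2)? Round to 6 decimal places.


Fisher information for variance: I(sigma^2) = 1/(2*sigma^4).
sigma^2 = 17, so sigma^4 = 289.
I = 1/(2*289) = 1/578 = 0.001730

0.001730


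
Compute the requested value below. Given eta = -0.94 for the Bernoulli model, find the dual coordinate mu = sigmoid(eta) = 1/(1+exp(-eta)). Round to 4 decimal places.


Dual coordinate (expectation parameter) for Bernoulli:
mu = 1/(1+exp(-eta)).
eta = -0.94.
exp(-eta) = exp(0.94) = 2.559981.
mu = 1/(1+2.559981) = 0.2809

0.2809


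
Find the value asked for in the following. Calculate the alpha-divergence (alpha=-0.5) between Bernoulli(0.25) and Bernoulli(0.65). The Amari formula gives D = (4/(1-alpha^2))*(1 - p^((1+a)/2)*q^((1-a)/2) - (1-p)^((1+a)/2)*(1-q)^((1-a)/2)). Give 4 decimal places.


Amari alpha-divergence:
D = (4/(1-alpha^2))*(1 - p^((1+a)/2)*q^((1-a)/2) - (1-p)^((1+a)/2)*(1-q)^((1-a)/2)).
alpha = -0.5, p = 0.25, q = 0.65.
e1 = (1+alpha)/2 = 0.25, e2 = (1-alpha)/2 = 0.75.
t1 = p^e1 * q^e2 = 0.25^0.25 * 0.65^0.75 = 0.511882.
t2 = (1-p)^e1 * (1-q)^e2 = 0.75^0.25 * 0.35^0.75 = 0.423464.
4/(1-alpha^2) = 5.333333.
D = 5.333333*(1 - 0.511882 - 0.423464) = 0.3448

0.3448


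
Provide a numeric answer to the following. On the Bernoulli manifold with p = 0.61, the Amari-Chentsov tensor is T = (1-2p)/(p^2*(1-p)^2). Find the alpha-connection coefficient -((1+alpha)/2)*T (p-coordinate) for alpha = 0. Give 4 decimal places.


Skewness (Amari-Chentsov) tensor: T = (1-2p)/(p^2*(1-p)^2).
p = 0.61, 1-2p = -0.22, p^2 = 0.3721, (1-p)^2 = 0.1521.
T = -0.22/(0.3721 * 0.1521) = -3.887172.
In the p-coordinate, Gamma^(alpha) = Gamma^(0) - (alpha/2)*T with Gamma^(0) = (1/2)*g'(p) = -T/2,
so Gamma^(alpha) = -((1+alpha)/2)*T.
alpha = 0, -(1+alpha)/2 = -0.5.
Gamma = -0.5 * -3.887172 = 1.9436

1.9436


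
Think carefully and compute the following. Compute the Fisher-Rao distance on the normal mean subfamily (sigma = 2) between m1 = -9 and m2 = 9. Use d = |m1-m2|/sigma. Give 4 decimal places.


On the fixed-variance normal subfamily, geodesic distance = |m1-m2|/sigma.
|-9 - 9| = 18.
sigma = 2.
d = 18/2 = 9.0000

9.0000


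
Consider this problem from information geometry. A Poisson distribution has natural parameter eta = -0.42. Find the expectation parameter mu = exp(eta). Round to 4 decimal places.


Expectation parameter for Poisson exponential family:
mu = exp(eta).
eta = -0.42.
mu = exp(-0.42) = 0.6570

0.6570


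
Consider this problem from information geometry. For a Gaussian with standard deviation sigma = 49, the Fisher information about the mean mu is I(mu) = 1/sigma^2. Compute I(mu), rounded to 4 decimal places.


The Fisher information for the mean of a normal distribution is I(mu) = 1/sigma^2.
sigma = 49, so sigma^2 = 2401.
I(mu) = 1/2401 = 0.0004

0.0004


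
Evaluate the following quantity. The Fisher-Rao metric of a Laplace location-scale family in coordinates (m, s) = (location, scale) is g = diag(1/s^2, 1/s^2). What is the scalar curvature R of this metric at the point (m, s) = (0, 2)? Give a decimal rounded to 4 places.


The metric has the form g = (A dm^2 + B ds^2)/s^2 with A = 1, B = 1.
Substitute u = sqrt(A/B)*m: g = B*(du^2 + ds^2)/s^2, i.e. B times the
Poincare upper half-plane metric, which has constant Gaussian curvature -1.
Scaling a 2D metric by a constant c divides the Gaussian curvature by c,
so K = -1/B = -1/(1) = -1.0000 everywhere (the point (m, s) = (0, 2) is irrelevant:
the curvature is constant).
Scalar curvature in dimension 2: R = 2K = -2/(1) = -2.0000.

-2.0000


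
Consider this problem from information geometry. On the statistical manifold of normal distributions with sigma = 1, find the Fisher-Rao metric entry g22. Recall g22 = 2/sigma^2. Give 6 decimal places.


For the 2-parameter normal family, the Fisher metric has:
  g11 = 1/sigma^2, g22 = 2/sigma^2.
sigma = 1, sigma^2 = 1.
g22 = 2.000000

2.000000


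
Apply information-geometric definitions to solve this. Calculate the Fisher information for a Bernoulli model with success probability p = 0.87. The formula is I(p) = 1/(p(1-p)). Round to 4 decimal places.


For Bernoulli(p), Fisher information is I(p) = 1/(p*(1-p)).
p = 0.87, 1-p = 0.13.
p*(1-p) = 0.1131.
I(p) = 1/0.1131 = 8.8417

8.8417


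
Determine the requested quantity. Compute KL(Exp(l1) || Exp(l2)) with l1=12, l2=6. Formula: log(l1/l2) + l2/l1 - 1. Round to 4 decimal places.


KL divergence for exponential family:
KL = log(l1/l2) + l2/l1 - 1.
log(12/6) = 0.693147.
6/12 = 0.5.
KL = 0.693147 + 0.5 - 1 = 0.1931

0.1931


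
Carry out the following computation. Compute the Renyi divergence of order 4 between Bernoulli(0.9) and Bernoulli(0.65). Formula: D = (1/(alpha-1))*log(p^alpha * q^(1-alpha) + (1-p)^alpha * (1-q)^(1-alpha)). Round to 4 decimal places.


Renyi divergence of order alpha between Bernoulli distributions:
D = (1/(alpha-1))*log(p^alpha * q^(1-alpha) + (1-p)^alpha * (1-q)^(1-alpha)).
alpha = 4, p = 0.9, q = 0.65.
p^alpha * q^(1-alpha) = 0.9^4 * 0.65^-3 = 2.389076.
(1-p)^alpha * (1-q)^(1-alpha) = 0.1^4 * 0.35^-3 = 0.002332.
sum = 2.389076 + 0.002332 = 2.391408.
D = (1/3)*log(2.391408) = 0.2906

0.2906


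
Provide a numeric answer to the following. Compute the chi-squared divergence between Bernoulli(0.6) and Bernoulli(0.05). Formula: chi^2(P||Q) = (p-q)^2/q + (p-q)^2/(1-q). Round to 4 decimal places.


Chi-squared divergence between Bernoulli distributions:
chi^2 = (p-q)^2/q + (p-q)^2/(1-q).
p = 0.6, q = 0.05, p-q = 0.55.
(p-q)^2 = 0.3025.
term1 = 0.3025/0.05 = 6.05.
term2 = 0.3025/0.95 = 0.318421.
chi^2 = 6.05 + 0.318421 = 6.3684

6.3684


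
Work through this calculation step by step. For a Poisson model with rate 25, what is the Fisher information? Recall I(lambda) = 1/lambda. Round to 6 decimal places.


Fisher information for Poisson: I(lambda) = 1/lambda.
lambda = 25.
I(lambda) = 1/25 = 0.040000

0.040000


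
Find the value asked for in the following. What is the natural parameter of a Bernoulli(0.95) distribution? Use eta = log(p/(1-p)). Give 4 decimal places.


Natural parameter for Bernoulli: eta = log(p/(1-p)).
p = 0.95, 1-p = 0.05.
p/(1-p) = 19.0.
eta = log(19.0) = 2.9444

2.9444


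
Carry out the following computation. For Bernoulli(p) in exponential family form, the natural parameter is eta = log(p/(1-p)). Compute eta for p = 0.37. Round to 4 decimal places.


Natural parameter for Bernoulli: eta = log(p/(1-p)).
p = 0.37, 1-p = 0.63.
p/(1-p) = 0.587302.
eta = log(0.587302) = -0.5322

-0.5322


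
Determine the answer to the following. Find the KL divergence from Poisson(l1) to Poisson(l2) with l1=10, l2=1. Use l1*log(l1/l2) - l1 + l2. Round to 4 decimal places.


KL divergence for Poisson:
KL = l1*log(l1/l2) - l1 + l2.
l1 = 10, l2 = 1.
log(10/1) = 2.302585.
l1*log(l1/l2) = 10 * 2.302585 = 23.025851.
KL = 23.025851 - 10 + 1 = 14.0259

14.0259


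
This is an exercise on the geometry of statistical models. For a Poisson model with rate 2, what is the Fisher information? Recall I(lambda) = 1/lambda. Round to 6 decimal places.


Fisher information for Poisson: I(lambda) = 1/lambda.
lambda = 2.
I(lambda) = 1/2 = 0.500000

0.500000


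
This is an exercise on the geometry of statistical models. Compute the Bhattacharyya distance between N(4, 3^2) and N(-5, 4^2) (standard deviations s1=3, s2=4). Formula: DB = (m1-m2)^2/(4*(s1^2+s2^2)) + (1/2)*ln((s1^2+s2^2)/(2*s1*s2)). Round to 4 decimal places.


Bhattacharyya distance between two Gaussians:
DB = (m1-m2)^2/(4*(s1^2+s2^2)) + (1/2)*ln((s1^2+s2^2)/(2*s1*s2)).
(m1-m2)^2 = (9)^2 = 81.
s1^2+s2^2 = 9 + 16 = 25.
term1 = 81/100 = 0.81.
term2 = 0.5*ln(25/24.0) = 0.020411.
DB = 0.81 + 0.020411 = 0.8304

0.8304


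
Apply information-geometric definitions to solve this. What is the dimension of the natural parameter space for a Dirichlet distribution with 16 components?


Exponential family dimension calculation:
Dirichlet with 16 components has 16 natural parameters.

16


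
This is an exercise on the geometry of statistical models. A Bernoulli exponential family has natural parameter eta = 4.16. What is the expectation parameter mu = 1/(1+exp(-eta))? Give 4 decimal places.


Dual coordinate (expectation parameter) for Bernoulli:
mu = 1/(1+exp(-eta)).
eta = 4.16.
exp(-eta) = exp(-4.16) = 0.015608.
mu = 1/(1+0.015608) = 0.9846

0.9846


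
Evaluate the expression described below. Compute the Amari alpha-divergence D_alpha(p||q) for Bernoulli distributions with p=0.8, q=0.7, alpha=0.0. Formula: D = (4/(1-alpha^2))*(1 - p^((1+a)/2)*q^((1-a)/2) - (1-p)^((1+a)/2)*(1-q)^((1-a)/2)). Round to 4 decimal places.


Amari alpha-divergence:
D = (4/(1-alpha^2))*(1 - p^((1+a)/2)*q^((1-a)/2) - (1-p)^((1+a)/2)*(1-q)^((1-a)/2)).
alpha = 0.0, p = 0.8, q = 0.7.
e1 = (1+alpha)/2 = 0.5, e2 = (1-alpha)/2 = 0.5.
t1 = p^e1 * q^e2 = 0.8^0.5 * 0.7^0.5 = 0.748331.
t2 = (1-p)^e1 * (1-q)^e2 = 0.2^0.5 * 0.3^0.5 = 0.244949.
4/(1-alpha^2) = 4.0.
D = 4.0*(1 - 0.748331 - 0.244949) = 0.0269

0.0269


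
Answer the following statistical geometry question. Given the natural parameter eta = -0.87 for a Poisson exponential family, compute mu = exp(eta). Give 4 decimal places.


Expectation parameter for Poisson exponential family:
mu = exp(eta).
eta = -0.87.
mu = exp(-0.87) = 0.4190

0.4190


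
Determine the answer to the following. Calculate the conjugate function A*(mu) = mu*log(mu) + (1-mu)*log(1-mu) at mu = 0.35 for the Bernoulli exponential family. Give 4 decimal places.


Legendre transform for Bernoulli:
A*(mu) = mu*log(mu) + (1-mu)*log(1-mu).
mu = 0.35, 1-mu = 0.65.
mu*log(mu) = 0.35*log(0.35) = -0.367438.
(1-mu)*log(1-mu) = 0.65*log(0.65) = -0.280009.
A* = -0.367438 + -0.280009 = -0.6474

-0.6474


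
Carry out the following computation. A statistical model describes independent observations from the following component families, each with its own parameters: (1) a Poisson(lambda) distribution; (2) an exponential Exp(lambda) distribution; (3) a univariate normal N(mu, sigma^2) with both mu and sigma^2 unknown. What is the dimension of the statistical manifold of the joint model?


The dimension of a statistical manifold equals the number of free
(independent) real parameters of the model. For a product of independent
blocks the parameter counts add.
- Poisson (lambda): 1.
- exponential (lambda): 1.
- normal (mu, sigma^2): 2.
Total = 1 + 1 + 2 = 4.
Dimension = 4

4


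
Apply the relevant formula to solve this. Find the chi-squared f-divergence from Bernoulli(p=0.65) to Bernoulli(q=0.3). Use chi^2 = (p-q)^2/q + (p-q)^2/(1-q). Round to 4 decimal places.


Chi-squared divergence between Bernoulli distributions:
chi^2 = (p-q)^2/q + (p-q)^2/(1-q).
p = 0.65, q = 0.3, p-q = 0.35.
(p-q)^2 = 0.1225.
term1 = 0.1225/0.3 = 0.408333.
term2 = 0.1225/0.7 = 0.175.
chi^2 = 0.408333 + 0.175 = 0.5833

0.5833


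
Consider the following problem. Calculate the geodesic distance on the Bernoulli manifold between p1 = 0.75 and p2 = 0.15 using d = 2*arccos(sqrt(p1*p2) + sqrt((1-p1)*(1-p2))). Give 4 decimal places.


Geodesic distance on Bernoulli manifold:
d(p1,p2) = 2*arccos(sqrt(p1*p2) + sqrt((1-p1)*(1-p2))).
sqrt(p1*p2) = sqrt(0.75*0.15) = 0.33541.
sqrt((1-p1)*(1-p2)) = sqrt(0.25*0.85) = 0.460977.
arg = 0.33541 + 0.460977 = 0.796387.
d = 2*arccos(0.796387) = 1.2990

1.2990


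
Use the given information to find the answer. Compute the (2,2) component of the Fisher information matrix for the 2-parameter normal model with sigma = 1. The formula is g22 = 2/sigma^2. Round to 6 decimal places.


For the 2-parameter normal family, the Fisher metric has:
  g11 = 1/sigma^2, g22 = 2/sigma^2.
sigma = 1, sigma^2 = 1.
g22 = 2.000000

2.000000


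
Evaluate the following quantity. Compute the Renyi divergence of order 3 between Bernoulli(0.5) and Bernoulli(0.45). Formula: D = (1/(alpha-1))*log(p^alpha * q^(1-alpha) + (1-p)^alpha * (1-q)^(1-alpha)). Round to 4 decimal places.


Renyi divergence of order alpha between Bernoulli distributions:
D = (1/(alpha-1))*log(p^alpha * q^(1-alpha) + (1-p)^alpha * (1-q)^(1-alpha)).
alpha = 3, p = 0.5, q = 0.45.
p^alpha * q^(1-alpha) = 0.5^3 * 0.45^-2 = 0.617284.
(1-p)^alpha * (1-q)^(1-alpha) = 0.5^3 * 0.55^-2 = 0.413223.
sum = 0.617284 + 0.413223 = 1.030507.
D = (1/2)*log(1.030507) = 0.0150

0.0150


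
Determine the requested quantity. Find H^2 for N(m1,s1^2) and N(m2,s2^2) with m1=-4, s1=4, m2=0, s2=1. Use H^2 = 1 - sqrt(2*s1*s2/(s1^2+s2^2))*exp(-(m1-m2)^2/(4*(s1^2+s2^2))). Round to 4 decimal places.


Squared Hellinger distance for Gaussians:
H^2 = 1 - sqrt(2*s1*s2/(s1^2+s2^2)) * exp(-(m1-m2)^2/(4*(s1^2+s2^2))).
s1^2 = 16, s2^2 = 1, s1^2+s2^2 = 17.
sqrt(2*4*1/(17)) = 0.685994.
(m1-m2)^2 = (-4)^2 = 16.
exp(-16/(4*17)) = exp(-0.235294) = 0.790338.
H^2 = 1 - 0.685994*0.790338 = 0.4578

0.4578


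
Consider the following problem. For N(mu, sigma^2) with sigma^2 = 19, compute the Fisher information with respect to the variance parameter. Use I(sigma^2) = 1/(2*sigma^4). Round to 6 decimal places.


Fisher information for variance: I(sigma^2) = 1/(2*sigma^4).
sigma^2 = 19, so sigma^4 = 361.
I = 1/(2*361) = 1/722 = 0.001385

0.001385


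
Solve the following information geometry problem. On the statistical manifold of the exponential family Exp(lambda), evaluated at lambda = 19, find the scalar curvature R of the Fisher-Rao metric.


This family has a single free parameter, so its statistical manifold
is 1-dimensional. The Riemann curvature tensor of any 1-dimensional
Riemannian manifold vanishes identically, so R = 0.

0


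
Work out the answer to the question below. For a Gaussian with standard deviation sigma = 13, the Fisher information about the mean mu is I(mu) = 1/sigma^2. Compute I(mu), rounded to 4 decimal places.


The Fisher information for the mean of a normal distribution is I(mu) = 1/sigma^2.
sigma = 13, so sigma^2 = 169.
I(mu) = 1/169 = 0.0059

0.0059


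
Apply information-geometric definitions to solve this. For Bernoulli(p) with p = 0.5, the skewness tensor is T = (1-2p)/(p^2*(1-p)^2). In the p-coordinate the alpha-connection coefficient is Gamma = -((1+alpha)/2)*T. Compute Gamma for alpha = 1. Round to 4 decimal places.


Skewness (Amari-Chentsov) tensor: T = (1-2p)/(p^2*(1-p)^2).
p = 0.5, 1-2p = 0.0, p^2 = 0.25, (1-p)^2 = 0.25.
T = 0.0/(0.25 * 0.25) = 0.0.
In the p-coordinate, Gamma^(alpha) = Gamma^(0) - (alpha/2)*T with Gamma^(0) = (1/2)*g'(p) = -T/2,
so Gamma^(alpha) = -((1+alpha)/2)*T.
alpha = 1, -(1+alpha)/2 = -1.0.
Gamma = -1.0 * 0.0 = 0.0000

0.0000


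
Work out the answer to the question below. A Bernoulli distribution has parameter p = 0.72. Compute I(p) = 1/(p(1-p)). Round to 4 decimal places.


For Bernoulli(p), Fisher information is I(p) = 1/(p*(1-p)).
p = 0.72, 1-p = 0.28.
p*(1-p) = 0.2016.
I(p) = 1/0.2016 = 4.9603

4.9603


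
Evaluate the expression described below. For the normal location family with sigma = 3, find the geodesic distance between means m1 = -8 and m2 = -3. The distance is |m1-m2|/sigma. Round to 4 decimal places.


On the fixed-variance normal subfamily, geodesic distance = |m1-m2|/sigma.
|-8 - -3| = 5.
sigma = 3.
d = 5/3 = 1.6667

1.6667


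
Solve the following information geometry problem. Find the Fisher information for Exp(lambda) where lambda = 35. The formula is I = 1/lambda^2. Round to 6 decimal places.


Fisher information for exponential: I(lambda) = 1/lambda^2.
lambda = 35, lambda^2 = 1225.
I = 1/1225 = 0.000816

0.000816


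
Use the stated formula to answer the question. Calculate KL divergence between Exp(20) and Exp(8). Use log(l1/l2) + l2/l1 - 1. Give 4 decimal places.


KL divergence for exponential family:
KL = log(l1/l2) + l2/l1 - 1.
log(20/8) = 0.916291.
8/20 = 0.4.
KL = 0.916291 + 0.4 - 1 = 0.3163

0.3163


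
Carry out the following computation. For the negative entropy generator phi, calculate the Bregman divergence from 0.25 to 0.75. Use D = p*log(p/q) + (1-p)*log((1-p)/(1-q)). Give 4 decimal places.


Bregman divergence with negative entropy generator:
D = p*log(p/q) + (1-p)*log((1-p)/(1-q)).
p = 0.25, q = 0.75.
p*log(p/q) = 0.25*log(0.25/0.75) = -0.274653.
(1-p)*log((1-p)/(1-q)) = 0.75*log(0.75/0.25) = 0.823959.
D = -0.274653 + 0.823959 = 0.5493

0.5493


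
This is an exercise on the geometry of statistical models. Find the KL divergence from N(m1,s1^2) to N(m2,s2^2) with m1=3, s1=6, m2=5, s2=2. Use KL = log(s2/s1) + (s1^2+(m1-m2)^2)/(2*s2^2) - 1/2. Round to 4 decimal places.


KL divergence between normal distributions:
KL = log(s2/s1) + (s1^2 + (m1-m2)^2)/(2*s2^2) - 1/2.
log(2/6) = -1.098612.
(6^2 + (3-5)^2)/(2*2^2) = (36 + 4)/8 = 5.0.
KL = -1.098612 + 5.0 - 0.5 = 3.4014

3.4014


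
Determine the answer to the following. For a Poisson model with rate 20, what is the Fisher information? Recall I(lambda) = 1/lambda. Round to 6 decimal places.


Fisher information for Poisson: I(lambda) = 1/lambda.
lambda = 20.
I(lambda) = 1/20 = 0.050000

0.050000


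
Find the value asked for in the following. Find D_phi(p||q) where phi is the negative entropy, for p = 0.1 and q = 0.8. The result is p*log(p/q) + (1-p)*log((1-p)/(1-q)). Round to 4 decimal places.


Bregman divergence with negative entropy generator:
D = p*log(p/q) + (1-p)*log((1-p)/(1-q)).
p = 0.1, q = 0.8.
p*log(p/q) = 0.1*log(0.1/0.8) = -0.207944.
(1-p)*log((1-p)/(1-q)) = 0.9*log(0.9/0.2) = 1.35367.
D = -0.207944 + 1.35367 = 1.1457

1.1457


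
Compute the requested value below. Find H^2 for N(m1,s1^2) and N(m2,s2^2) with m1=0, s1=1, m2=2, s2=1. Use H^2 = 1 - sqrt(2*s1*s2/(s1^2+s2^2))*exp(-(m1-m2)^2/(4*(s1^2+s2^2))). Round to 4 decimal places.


Squared Hellinger distance for Gaussians:
H^2 = 1 - sqrt(2*s1*s2/(s1^2+s2^2)) * exp(-(m1-m2)^2/(4*(s1^2+s2^2))).
s1^2 = 1, s2^2 = 1, s1^2+s2^2 = 2.
sqrt(2*1*1/(2)) = 1.0.
(m1-m2)^2 = (-2)^2 = 4.
exp(-4/(4*2)) = exp(-0.5) = 0.606531.
H^2 = 1 - 1.0*0.606531 = 0.3935

0.3935


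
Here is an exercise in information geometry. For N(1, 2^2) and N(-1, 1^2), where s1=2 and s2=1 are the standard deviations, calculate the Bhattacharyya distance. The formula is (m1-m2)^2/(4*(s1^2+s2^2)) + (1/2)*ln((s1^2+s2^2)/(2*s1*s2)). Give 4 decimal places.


Bhattacharyya distance between two Gaussians:
DB = (m1-m2)^2/(4*(s1^2+s2^2)) + (1/2)*ln((s1^2+s2^2)/(2*s1*s2)).
(m1-m2)^2 = (2)^2 = 4.
s1^2+s2^2 = 4 + 1 = 5.
term1 = 4/20 = 0.2.
term2 = 0.5*ln(5/4.0) = 0.111572.
DB = 0.2 + 0.111572 = 0.3116

0.3116


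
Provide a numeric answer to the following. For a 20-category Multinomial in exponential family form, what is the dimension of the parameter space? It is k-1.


Exponential family dimension calculation:
For Multinomial with k=20 categories, dim = k-1 = 19.

19
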